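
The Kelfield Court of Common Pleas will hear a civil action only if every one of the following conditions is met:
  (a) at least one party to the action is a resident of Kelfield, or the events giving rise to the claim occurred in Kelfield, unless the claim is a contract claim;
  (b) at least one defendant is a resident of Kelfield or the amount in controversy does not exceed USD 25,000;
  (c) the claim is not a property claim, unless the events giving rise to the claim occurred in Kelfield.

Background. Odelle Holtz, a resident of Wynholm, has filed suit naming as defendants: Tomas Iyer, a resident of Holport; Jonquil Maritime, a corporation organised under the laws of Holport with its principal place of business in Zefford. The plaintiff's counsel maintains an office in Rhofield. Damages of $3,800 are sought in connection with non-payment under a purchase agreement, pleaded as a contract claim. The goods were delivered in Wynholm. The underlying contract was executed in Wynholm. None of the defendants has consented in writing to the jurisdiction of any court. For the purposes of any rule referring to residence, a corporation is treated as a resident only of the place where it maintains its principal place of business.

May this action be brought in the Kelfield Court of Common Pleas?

Yes

The Kelfield Court of Common Pleas:
  (a) No party resides in Kelfield; the operative events occurred in Wynholm, not Kelfield — every alternative fails. However, the claim is a contract claim, so the 'unless' proviso supplies this condition. Condition met.
  (b) The amount in controversy is $3,800, within the 25,000 dollars ceiling — that alternative is enough. Satisfied.
  (c) The claim is a contract claim, not a property claim. Satisfied.
  → Every requirement is satisfied — jurisdiction.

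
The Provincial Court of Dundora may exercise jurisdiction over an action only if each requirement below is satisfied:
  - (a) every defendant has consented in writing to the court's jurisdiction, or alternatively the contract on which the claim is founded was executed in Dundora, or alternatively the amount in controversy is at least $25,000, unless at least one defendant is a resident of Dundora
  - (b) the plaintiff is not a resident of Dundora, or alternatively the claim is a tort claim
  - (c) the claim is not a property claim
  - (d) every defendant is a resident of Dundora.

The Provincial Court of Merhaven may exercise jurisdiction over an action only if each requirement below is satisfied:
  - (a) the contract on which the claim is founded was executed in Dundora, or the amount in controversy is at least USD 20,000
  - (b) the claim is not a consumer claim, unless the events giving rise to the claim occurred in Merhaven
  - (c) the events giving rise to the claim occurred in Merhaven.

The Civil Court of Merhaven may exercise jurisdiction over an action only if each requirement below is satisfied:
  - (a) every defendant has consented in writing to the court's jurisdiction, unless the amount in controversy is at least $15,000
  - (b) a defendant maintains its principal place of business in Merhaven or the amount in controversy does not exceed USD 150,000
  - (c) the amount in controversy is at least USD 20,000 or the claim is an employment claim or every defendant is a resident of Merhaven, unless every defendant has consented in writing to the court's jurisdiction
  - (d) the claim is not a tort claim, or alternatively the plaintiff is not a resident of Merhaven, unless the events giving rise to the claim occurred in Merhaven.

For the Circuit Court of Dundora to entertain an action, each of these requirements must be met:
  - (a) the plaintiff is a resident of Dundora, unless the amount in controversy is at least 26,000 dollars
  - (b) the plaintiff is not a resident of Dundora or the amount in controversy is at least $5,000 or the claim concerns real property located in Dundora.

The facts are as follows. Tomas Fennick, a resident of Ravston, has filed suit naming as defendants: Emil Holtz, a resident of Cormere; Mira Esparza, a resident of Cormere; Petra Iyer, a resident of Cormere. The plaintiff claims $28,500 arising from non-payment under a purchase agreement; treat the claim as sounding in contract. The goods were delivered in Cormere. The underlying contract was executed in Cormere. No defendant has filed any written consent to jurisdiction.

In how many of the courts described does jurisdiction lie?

The Provincial Court of Dundora:
  (a) The amount in controversy is $28,500, which meets the $25,000 floor, which satisfies one of the alternatives. Met.
  (b) The plaintiff resides in Ravston, which is not Dundora, so one alternative holds. Met.
  (c) The claim is a contract claim, not a property claim. Met.
  (d) The defendants reside as follows — Emil Holtz in Cormere, Mira Esparza in Cormere, Petra Iyer in Cormere — not all in Dundora. Condition not met.
  → Not every requirement is met — no jurisdiction.
The Provincial Court of Merhaven:
  (a) The amount in controversy is 28,500 dollars, which meets the $20,000 floor, which satisfies one of the alternatives. Met.
  (b) The claim is a contract claim, not a consumer claim. Satisfied.
  (c) The operative events occurred in Cormere, not Merhaven. Fails.
  → No jurisdiction.
The Civil Court of Merhaven:
  (a) No such written consent has been filed. However, the amount in controversy is USD 28,500, which meets the $15,000 floor, so the 'unless' proviso supplies this condition. Condition met.
  (b) The amount in controversy is 28,500 dollars, within the $150,000 ceiling, which satisfies one of the alternatives. Satisfied.
  (c) The amount in controversy is 28,500 dollars, which meets the $20,000 floor, so one alternative holds. Condition met.
  (d) The claim is a contract claim, not a tort claim — that alternative is enough. Condition met.
  → Jurisdiction lies.
The Circuit Court of Dundora:
  (a) The plaintiff resides in Ravston, not Dundora. However, the amount in controversy is $28,500, which meets the $26,000 floor, so the 'unless' proviso supplies this condition. Satisfied.
  (b) The plaintiff resides in Ravston, which is not Dundora — that alternative is enough. Met.
  → The court has jurisdiction.
Courts with jurisdiction: the Civil Court of Merhaven, the Circuit Court of Dundora — 2 in total.

2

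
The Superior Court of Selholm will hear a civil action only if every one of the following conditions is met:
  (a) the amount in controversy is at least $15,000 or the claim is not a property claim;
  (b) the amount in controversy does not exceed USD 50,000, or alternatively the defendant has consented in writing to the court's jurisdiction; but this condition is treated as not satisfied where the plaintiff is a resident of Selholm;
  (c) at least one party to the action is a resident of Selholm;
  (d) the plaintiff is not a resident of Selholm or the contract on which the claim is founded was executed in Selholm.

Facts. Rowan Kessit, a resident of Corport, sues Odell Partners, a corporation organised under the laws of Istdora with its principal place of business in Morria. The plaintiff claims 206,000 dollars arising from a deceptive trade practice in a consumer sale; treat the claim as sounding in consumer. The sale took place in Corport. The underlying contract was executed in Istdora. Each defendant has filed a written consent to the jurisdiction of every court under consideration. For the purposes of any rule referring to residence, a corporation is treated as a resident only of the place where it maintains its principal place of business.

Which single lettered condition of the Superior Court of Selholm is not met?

(c)

The Superior Court of Selholm:
  (a) The amount in controversy is USD 206,000, which meets the 15,000 dollars floor — that alternative is enough. Met.
  (b) Every defendant has filed written consent — that alternative is enough. The exception is not triggered, since the plaintiff resides in Corport, not Selholm. Condition met.
  (c) No party resides in Selholm. Condition not met.
  (d) The plaintiff resides in Corport, which is not Selholm, which satisfies one of the alternatives. Met.
Only condition (c) fails.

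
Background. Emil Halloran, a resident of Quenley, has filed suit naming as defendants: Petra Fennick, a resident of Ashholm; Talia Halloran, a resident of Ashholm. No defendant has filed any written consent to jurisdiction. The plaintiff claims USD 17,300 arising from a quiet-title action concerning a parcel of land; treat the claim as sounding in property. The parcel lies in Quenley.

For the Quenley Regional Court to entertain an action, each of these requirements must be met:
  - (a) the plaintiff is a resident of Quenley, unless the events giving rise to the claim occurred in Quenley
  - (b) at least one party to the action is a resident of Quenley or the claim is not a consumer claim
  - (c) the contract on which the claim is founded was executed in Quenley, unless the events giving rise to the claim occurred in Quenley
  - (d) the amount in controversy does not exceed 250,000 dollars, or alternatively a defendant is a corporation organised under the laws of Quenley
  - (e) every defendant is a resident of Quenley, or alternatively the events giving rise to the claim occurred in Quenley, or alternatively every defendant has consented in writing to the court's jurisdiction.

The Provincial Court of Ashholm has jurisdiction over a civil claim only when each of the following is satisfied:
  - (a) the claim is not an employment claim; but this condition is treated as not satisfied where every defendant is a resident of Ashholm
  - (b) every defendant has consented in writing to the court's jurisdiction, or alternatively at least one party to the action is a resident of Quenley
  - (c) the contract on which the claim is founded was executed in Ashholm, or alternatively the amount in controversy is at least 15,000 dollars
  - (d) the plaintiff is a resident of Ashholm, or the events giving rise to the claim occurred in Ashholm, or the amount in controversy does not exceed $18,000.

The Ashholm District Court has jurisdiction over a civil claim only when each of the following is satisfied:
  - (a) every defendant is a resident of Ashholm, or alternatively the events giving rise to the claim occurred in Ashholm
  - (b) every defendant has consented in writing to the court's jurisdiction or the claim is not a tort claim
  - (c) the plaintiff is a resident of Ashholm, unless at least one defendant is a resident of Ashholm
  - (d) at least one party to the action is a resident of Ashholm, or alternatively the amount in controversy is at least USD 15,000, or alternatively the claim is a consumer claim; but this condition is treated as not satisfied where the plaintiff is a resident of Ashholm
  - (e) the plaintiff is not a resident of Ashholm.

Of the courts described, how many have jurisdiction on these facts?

The Quenley Regional Court:
  (a) The plaintiff resides in Quenley. Condition met.
  (b) Emil Halloran resides in Quenley, so one alternative holds. Condition met.
  (c) No contract (and hence no place of execution) is alleged. However, the operative events occurred in Quenley, so the 'unless' proviso supplies this condition. Condition met.
  (d) The amount in controversy is 17,300 dollars, within the 250,000 dollars ceiling, so one alternative holds. Satisfied.
  (e) The operative events occurred in Quenley, so this disjunct is met. Condition met.
  → All conditions met; jurisdiction exists.
The Provincial Court of Ashholm:
  (a) The claim is a property claim, not an employment claim. But the carve-out bites: the defendants reside as follows — Petra Fennick in Ashholm, Talia Halloran in Ashholm — all in Ashholm. Not met.
  (b) Emil Halloran resides in Quenley, so this disjunct is met. Condition met.
  (c) The amount in controversy is $17,300, which meets the 15,000 dollars floor, which satisfies one of the alternatives. Met.
  (d) The amount in controversy is $17,300, within the 18,000 dollars ceiling, which satisfies one of the alternatives. Satisfied.
  → The court lacks jurisdiction.
The Ashholm District Court:
  (a) The defendants reside as follows — Petra Fennick in Ashholm, Talia Halloran in Ashholm — all in Ashholm, which satisfies one of the alternatives. Satisfied.
  (b) The claim is a property claim, not a tort claim — that alternative is enough. Satisfied.
  (c) The plaintiff resides in Quenley, not Ashholm. However, Petra Fennick resides in Ashholm, so the 'unless' proviso supplies this condition. Met.
  (d) Petra Fennick resides in Ashholm — that alternative is enough. The carve-out does not apply: the plaintiff resides in Quenley, not Ashholm. Condition met.
  (e) The plaintiff resides in Quenley, which is not Ashholm. Met.
  → Jurisdiction lies.
Courts with jurisdiction: the Quenley Regional Court, the Ashholm District Court — 2 in total.

2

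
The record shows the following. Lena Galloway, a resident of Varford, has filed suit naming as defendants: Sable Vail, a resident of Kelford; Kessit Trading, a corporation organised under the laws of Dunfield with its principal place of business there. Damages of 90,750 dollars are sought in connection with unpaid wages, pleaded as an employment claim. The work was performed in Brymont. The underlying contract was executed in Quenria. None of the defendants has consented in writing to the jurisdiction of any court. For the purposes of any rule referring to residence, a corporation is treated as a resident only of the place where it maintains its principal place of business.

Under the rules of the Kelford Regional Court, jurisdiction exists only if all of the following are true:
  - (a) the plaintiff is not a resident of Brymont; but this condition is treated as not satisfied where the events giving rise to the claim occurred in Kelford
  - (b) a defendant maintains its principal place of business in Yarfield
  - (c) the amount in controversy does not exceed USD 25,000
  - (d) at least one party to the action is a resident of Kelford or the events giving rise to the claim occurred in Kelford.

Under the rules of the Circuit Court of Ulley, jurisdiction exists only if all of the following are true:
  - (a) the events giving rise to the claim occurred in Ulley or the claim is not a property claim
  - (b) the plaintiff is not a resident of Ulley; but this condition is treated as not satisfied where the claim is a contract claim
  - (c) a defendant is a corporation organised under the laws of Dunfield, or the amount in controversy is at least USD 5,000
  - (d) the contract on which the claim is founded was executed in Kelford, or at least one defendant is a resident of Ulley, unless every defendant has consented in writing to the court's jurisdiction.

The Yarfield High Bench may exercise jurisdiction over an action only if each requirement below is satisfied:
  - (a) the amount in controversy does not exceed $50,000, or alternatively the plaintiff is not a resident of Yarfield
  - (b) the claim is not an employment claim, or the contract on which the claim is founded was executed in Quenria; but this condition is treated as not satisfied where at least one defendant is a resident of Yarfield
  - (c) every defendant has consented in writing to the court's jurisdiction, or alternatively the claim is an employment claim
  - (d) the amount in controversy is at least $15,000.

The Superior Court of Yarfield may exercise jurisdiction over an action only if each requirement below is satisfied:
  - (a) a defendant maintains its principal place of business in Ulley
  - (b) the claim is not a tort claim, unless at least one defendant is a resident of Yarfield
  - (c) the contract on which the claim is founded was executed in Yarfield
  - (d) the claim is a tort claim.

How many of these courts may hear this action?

The Kelford Regional Court:
  (a) The plaintiff resides in Varford, which is not Brymont. The exception is not triggered, since the operative events occurred in Brymont, not Kelford. Satisfied.
  (b) The corporate defendant(s) have their principal place of business in Dunfield, not Yarfield. Not met.
  (c) The amount in controversy is USD 90,750, above the $25,000 ceiling. Not satisfied.
  (d) Sable Vail resides in Kelford, so this disjunct is met. Satisfied.
  → The court lacks jurisdiction.
The Circuit Court of Ulley:
  (a) The claim is an employment claim, not a property claim — that alternative is enough. Condition met.
  (b) The plaintiff resides in Varford, which is not Ulley. And the carve-out is inapplicable — the claim is an employment claim, not a contract claim. Met.
  (c) Kessit Trading is organised under the laws of Dunfield, which satisfies one of the alternatives. Met.
  (d) The contract was executed in Quenria, not Kelford; no defendant resides in Ulley (they reside in Kelford, Dunfield) — none of the alternatives is met. Nor does the 'unless' clause help: no such written consent has been filed. Not met.
  → Not every requirement is met — no jurisdiction.
The Yarfield High Bench:
  (a) The plaintiff resides in Varford, which is not Yarfield, so one alternative holds. Condition met.
  (b) The contract was executed in Quenria — that alternative is enough. The exception is not triggered, since no defendant resides in Yarfield (they reside in Kelford, Dunfield). Satisfied.
  (c) The claim is an employment claim, which satisfies one of the alternatives. Condition met.
  (d) The amount in controversy is 90,750 dollars, which meets the 15,000 dollars floor. Met.
  → The court has jurisdiction.
The Superior Court of Yarfield:
  (a) The corporate defendant(s) have their principal place of business in Dunfield, not Ulley. Not satisfied.
  (b) The claim is an employment claim, not a tort claim. Met.
  (c) The contract was executed in Quenria, not Yarfield. Fails.
  (d) The claim is an employment claim, not a tort claim. Not satisfied.
  → At least one condition fails; no jurisdiction.
Courts with jurisdiction: the Yarfield High Bench — 1 in total.

1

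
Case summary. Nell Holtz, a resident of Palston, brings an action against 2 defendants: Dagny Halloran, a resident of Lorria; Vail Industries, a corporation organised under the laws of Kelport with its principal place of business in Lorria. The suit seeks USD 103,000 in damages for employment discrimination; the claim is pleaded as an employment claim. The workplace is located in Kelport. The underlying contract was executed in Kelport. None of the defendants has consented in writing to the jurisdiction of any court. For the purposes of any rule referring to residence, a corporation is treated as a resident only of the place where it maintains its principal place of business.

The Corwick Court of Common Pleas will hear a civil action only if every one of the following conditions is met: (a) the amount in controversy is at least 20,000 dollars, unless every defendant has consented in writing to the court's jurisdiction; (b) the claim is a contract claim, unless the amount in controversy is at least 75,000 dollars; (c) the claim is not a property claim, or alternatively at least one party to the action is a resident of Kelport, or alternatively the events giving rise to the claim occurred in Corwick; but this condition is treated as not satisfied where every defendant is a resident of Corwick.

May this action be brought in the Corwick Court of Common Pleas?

Yes

The Corwick Court of Common Pleas:
  (a) The amount in controversy is 103,000 dollars, which meets the $20,000 floor. Met.
  (b) The claim is an employment claim, not a contract claim. However, the amount in controversy is 103,000 dollars, which meets the $75,000 floor, so the 'unless' proviso supplies this condition. Condition met.
  (c) The claim is an employment claim, not a property claim, so this disjunct is met. The carve-out does not apply: the defendants reside as follows — Dagny Halloran in Lorria, Vail Industries in Lorria — not all in Corwick. Condition met.
  → Jurisdiction lies.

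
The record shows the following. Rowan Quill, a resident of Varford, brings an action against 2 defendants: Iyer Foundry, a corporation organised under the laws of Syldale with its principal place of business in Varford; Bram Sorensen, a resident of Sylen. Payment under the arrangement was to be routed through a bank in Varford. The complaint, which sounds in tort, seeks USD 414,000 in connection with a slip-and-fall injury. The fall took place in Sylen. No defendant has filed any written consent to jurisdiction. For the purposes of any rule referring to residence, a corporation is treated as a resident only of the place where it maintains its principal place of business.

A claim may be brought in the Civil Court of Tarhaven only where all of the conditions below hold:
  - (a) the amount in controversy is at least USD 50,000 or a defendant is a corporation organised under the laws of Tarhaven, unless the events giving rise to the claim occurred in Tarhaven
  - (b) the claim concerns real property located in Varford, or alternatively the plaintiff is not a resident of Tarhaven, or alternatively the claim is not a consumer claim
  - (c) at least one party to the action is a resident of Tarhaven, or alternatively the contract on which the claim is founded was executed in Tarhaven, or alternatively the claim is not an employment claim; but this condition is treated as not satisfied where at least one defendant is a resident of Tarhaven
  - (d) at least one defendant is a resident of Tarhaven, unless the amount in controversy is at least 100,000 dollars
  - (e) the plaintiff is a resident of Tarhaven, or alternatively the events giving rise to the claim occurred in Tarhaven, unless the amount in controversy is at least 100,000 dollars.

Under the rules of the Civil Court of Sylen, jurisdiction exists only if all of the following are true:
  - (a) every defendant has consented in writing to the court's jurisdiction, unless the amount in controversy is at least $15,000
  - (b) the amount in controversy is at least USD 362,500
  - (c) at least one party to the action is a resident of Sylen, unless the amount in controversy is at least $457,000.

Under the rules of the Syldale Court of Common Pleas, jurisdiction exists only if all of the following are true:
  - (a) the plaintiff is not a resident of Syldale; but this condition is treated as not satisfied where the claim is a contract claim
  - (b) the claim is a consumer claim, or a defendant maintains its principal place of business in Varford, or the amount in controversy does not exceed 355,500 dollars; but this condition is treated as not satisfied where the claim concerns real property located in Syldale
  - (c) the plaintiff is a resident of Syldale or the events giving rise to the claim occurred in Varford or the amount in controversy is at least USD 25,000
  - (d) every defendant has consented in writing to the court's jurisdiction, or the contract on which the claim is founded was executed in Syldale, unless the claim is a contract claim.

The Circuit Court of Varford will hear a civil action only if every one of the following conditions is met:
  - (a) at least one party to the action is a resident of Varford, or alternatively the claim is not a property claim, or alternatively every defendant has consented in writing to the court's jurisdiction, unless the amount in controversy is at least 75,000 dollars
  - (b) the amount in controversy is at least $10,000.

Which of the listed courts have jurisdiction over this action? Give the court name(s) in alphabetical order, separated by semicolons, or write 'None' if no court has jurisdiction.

the Circuit Court of Varford; the Civil Court of Sylen; the Civil Court of Tarhaven

The Civil Court of Tarhaven:
  (a) The amount in controversy is USD 414,000, which meets the 50,000 dollars floor — that alternative is enough. Condition met.
  (b) The plaintiff resides in Varford, which is not Tarhaven, which satisfies one of the alternatives. Condition met.
  (c) The claim is a tort claim, not an employment claim, so one alternative holds. The exception is not triggered, since no defendant resides in Tarhaven (they reside in Varford, Sylen). Satisfied.
  (d) No defendant resides in Tarhaven (they reside in Varford, Sylen). The proviso rescues it, though: the amount in controversy is $414,000, which meets the $100,000 floor. Met.
  (e) The plaintiff resides in Varford, not Tarhaven; the operative events occurred in Sylen, not Tarhaven — every alternative fails. But the amount in controversy is USD 414,000, which meets the USD 100,000 floor, and the 'unless' clause therefore excuses the requirement. Met.
  → Every requirement is satisfied — jurisdiction.
The Civil Court of Sylen:
  (a) No such written consent has been filed. The proviso rescues it, though: the amount in controversy is USD 414,000, which meets the USD 15,000 floor. Condition met.
  (b) The amount in controversy is 414,000 dollars, which meets the $362,500 floor. Condition met.
  (c) Bram Sorensen resides in Sylen. Met.
  → The court has jurisdiction.
The Syldale Court of Common Pleas:
  (a) The plaintiff resides in Varford, which is not Syldale. And the carve-out is inapplicable — the claim is a tort claim, not a contract claim. Met.
  (b) Iyer Foundry has its principal place of business in Varford, so this disjunct is met. And the carve-out is inapplicable — the claim does not concern real property. Satisfied.
  (c) The amount in controversy is 414,000 dollars, which meets the USD 25,000 floor, so this disjunct is met. Satisfied.
  (d) No such written consent has been filed; no contract (and hence no place of execution) is alleged — none of the alternatives is met. Nor does the 'unless' clause help: the claim is a tort claim, not a contract claim. Fails.
  → No jurisdiction.
The Circuit Court of Varford:
  (a) Rowan Quill resides in Varford, so this disjunct is met. Met.
  (b) The amount in controversy is $414,000, which meets the $10,000 floor. Met.
  → All conditions met; jurisdiction exists.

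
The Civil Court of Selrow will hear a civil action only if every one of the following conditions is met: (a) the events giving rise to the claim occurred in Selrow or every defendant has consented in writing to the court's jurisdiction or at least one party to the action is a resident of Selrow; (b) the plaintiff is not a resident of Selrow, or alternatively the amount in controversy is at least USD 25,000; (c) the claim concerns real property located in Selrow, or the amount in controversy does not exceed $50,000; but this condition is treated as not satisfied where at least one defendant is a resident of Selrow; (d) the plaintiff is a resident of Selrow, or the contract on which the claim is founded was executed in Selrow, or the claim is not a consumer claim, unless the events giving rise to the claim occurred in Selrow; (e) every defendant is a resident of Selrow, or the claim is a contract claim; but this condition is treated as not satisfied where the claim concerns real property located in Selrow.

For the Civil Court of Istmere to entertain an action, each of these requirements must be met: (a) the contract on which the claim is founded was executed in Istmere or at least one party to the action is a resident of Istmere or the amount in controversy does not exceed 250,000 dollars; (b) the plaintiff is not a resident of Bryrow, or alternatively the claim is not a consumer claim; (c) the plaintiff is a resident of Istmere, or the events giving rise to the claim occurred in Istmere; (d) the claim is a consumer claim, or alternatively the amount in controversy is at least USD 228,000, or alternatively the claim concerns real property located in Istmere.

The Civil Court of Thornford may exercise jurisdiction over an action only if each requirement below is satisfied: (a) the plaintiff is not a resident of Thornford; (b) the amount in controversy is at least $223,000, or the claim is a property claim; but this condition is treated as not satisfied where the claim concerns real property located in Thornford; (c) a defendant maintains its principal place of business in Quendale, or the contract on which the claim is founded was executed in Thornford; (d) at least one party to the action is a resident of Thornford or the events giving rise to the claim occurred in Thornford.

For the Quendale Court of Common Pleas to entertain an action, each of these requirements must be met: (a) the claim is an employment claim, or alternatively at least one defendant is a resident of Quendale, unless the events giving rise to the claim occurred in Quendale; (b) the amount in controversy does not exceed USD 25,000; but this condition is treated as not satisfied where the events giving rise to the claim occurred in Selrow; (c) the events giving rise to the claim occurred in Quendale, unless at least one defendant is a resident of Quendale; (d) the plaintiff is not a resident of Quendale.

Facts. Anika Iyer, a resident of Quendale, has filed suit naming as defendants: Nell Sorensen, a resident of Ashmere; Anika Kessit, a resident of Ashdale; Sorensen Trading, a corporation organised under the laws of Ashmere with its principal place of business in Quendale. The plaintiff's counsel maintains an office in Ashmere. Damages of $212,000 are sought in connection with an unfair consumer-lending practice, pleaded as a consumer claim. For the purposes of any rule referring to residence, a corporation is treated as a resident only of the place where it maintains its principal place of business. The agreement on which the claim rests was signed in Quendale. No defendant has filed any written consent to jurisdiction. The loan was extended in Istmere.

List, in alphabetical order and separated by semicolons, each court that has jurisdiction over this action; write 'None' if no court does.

the Civil Court of Istmere

The Civil Court of Selrow:
  (a) The operative events occurred in Istmere, not Selrow; no such written consent has been filed; no party resides in Selrow — no alternative holds. Not met.
  (b) The plaintiff resides in Quendale, which is not Selrow, which satisfies one of the alternatives. Satisfied.
  (c) The claim does not concern real property; the amount in controversy is 212,000 dollars, above the 50,000 dollars ceiling — none of the alternatives is met. Condition not met.
  (d) The plaintiff resides in Quendale, not Selrow; the contract was executed in Quendale, not Selrow; the claim is a consumer claim — none of the alternatives is met. And the operative events occurred in Istmere, not Selrow, so the proviso does not save it. Not satisfied.
  (e) The defendants reside as follows — Nell Sorensen in Ashmere, Anika Kessit in Ashdale, Sorensen Trading in Quendale — not all in Selrow; the claim is a consumer claim, not a contract claim — no alternative holds. Not met.
  → The court lacks jurisdiction.
The Civil Court of Istmere:
  (a) The amount in controversy is $212,000, within the 250,000 dollars ceiling, which satisfies one of the alternatives. Satisfied.
  (b) The plaintiff resides in Quendale, which is not Bryrow — that alternative is enough. Satisfied.
  (c) The operative events occurred in Istmere — that alternative is enough. Satisfied.
  (d) The claim is a consumer claim, so one alternative holds. Condition met.
  → Jurisdiction lies.
The Civil Court of Thornford:
  (a) The plaintiff resides in Quendale, which is not Thornford. Condition met.
  (b) The amount in controversy is USD 212,000, below the USD 223,000 floor; the claim is a consumer claim, not a property claim — every alternative fails. Condition not met.
  (c) Sorensen Trading has its principal place of business in Quendale — that alternative is enough. Met.
  (d) No party resides in Thornford; the operative events occurred in Istmere, not Thornford — no alternative holds. Not satisfied.
  → At least one condition fails; no jurisdiction.
The Quendale Court of Common Pleas:
  (a) Sorensen Trading resides in Quendale, so one alternative holds. Satisfied.
  (b) The amount in controversy is USD 212,000, above the USD 25,000 ceiling. Not met.
  (c) The operative events occurred in Istmere, not Quendale. But Sorensen Trading resides in Quendale, and the 'unless' clause therefore excuses the requirement. Condition met.
  (d) The plaintiff resides in Quendale. Fails.
  → At least one condition fails; no jurisdiction.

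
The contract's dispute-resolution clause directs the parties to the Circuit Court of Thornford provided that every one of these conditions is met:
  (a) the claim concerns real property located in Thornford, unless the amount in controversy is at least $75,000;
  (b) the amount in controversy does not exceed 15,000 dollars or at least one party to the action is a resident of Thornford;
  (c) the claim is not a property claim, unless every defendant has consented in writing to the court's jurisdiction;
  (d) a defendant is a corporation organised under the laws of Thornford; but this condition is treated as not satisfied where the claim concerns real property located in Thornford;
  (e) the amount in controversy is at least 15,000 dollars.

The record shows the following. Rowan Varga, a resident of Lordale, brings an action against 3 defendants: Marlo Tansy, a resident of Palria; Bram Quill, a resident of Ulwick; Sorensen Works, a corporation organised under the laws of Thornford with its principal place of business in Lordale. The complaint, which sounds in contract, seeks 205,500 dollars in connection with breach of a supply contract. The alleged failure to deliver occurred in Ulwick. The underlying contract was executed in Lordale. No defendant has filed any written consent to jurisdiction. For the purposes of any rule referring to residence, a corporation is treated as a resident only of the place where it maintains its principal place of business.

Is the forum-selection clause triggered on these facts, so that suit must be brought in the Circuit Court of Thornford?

No

The Circuit Court of Thornford:
  (a) The claim does not concern real property. However, the amount in controversy is $205,500, which meets the $75,000 floor, so the 'unless' proviso supplies this condition. Condition met.
  (b) The amount in controversy is $205,500, above the USD 15,000 ceiling; no party resides in Thornford — every alternative fails. Not satisfied.
  (c) The claim is a contract claim, not a property claim. Met.
  (d) Sorensen Works is organised under the laws of Thornford. And the carve-out is inapplicable — the claim does not concern real property. Satisfied.
  (e) The amount in controversy is USD 205,500, which meets the USD 15,000 floor. Condition met.
  → The clause does not apply.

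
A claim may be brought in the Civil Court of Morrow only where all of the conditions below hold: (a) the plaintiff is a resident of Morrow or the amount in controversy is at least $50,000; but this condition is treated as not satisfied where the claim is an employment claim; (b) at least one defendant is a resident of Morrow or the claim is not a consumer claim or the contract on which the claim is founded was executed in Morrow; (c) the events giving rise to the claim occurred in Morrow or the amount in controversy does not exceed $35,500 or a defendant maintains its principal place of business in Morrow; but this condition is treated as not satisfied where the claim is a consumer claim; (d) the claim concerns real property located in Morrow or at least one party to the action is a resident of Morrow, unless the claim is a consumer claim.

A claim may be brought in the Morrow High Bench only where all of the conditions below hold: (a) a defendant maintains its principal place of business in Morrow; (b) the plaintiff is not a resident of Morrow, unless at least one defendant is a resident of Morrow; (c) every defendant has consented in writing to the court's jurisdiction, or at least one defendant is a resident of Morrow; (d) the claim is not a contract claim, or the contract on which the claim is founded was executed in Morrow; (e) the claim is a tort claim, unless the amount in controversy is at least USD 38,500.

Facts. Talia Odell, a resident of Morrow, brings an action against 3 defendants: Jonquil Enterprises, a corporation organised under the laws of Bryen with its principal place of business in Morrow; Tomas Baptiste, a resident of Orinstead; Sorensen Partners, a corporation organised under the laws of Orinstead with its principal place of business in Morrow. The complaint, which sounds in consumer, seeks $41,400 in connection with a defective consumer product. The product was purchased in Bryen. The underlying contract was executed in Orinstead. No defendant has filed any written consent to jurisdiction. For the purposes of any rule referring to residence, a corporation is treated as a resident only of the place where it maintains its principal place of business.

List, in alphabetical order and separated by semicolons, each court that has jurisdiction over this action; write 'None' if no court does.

the Morrow High Bench

The Civil Court of Morrow:
  (a) The plaintiff resides in Morrow — that alternative is enough. The exception is not triggered, since the claim is a consumer claim, not an employment claim. Satisfied.
  (b) Jonquil Enterprises resides in Morrow, which satisfies one of the alternatives. Condition met.
  (c) Jonquil Enterprises has its principal place of business in Morrow, which satisfies one of the alternatives. However, the claim is a consumer claim, which falls within the stated exception and so defeats the condition. Not met.
  (d) Talia Odell resides in Morrow, which satisfies one of the alternatives. Satisfied.
  → Not every requirement is met — no jurisdiction.
The Morrow High Bench:
  (a) Jonquil Enterprises has its principal place of business in Morrow. Met.
  (b) The plaintiff resides in Morrow. But Jonquil Enterprises resides in Morrow, and the 'unless' clause therefore excuses the requirement. Condition met.
  (c) Jonquil Enterprises resides in Morrow — that alternative is enough. Satisfied.
  (d) The claim is a consumer claim, not a contract claim, so this disjunct is met. Satisfied.
  (e) The claim is a consumer claim, not a tort claim. The proviso rescues it, though: the amount in controversy is $41,400, which meets the $38,500 floor. Satisfied.
  → The court has jurisdiction.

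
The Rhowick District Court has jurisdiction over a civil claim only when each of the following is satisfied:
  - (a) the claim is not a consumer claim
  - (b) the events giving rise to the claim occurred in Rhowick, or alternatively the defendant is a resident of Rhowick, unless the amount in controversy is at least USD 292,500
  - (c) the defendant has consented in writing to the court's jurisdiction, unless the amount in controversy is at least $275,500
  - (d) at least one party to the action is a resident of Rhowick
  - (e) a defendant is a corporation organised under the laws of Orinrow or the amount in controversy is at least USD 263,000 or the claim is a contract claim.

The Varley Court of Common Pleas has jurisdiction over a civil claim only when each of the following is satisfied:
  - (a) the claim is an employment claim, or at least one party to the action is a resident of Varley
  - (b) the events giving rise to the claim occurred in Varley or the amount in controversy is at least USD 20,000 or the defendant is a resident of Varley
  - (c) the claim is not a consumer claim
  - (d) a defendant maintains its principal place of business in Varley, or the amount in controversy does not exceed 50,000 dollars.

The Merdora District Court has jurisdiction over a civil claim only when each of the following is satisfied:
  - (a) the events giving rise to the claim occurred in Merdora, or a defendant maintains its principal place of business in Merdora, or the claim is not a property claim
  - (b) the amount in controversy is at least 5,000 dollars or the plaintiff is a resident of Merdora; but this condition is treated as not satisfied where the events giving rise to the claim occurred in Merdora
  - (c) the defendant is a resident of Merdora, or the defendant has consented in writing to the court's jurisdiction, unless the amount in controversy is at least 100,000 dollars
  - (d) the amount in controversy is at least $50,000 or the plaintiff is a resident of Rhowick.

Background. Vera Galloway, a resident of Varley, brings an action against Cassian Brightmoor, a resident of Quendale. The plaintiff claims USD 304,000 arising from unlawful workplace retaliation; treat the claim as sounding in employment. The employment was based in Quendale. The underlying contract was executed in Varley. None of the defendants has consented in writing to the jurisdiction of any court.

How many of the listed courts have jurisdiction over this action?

The Rhowick District Court:
  (a) The claim is an employment claim, not a consumer claim. Condition met.
  (b) The operative events occurred in Quendale, not Rhowick; the defendant resides in Quendale, not Rhowick — no alternative holds. However, the amount in controversy is 304,000 dollars, which meets the 292,500 dollars floor, so the 'unless' proviso supplies this condition. Condition met.
  (c) No such written consent has been filed. But the amount in controversy is USD 304,000, which meets the 275,500 dollars floor, and the 'unless' clause therefore excuses the requirement. Condition met.
  (d) No party resides in Rhowick. Not satisfied.
  (e) The amount in controversy is USD 304,000, which meets the 263,000 dollars floor, which satisfies one of the alternatives. Satisfied.
  → No jurisdiction.
The Varley Court of Common Pleas:
  (a) The claim is an employment claim — that alternative is enough. Satisfied.
  (b) The amount in controversy is $304,000, which meets the $20,000 floor — that alternative is enough. Met.
  (c) The claim is an employment claim, not a consumer claim. Condition met.
  (d) No defendant is a corporation; the amount in controversy is 304,000 dollars, above the USD 50,000 ceiling — every alternative fails. Condition not met.
  → At least one condition fails; no jurisdiction.
The Merdora District Court:
  (a) The claim is an employment claim, not a property claim, which satisfies one of the alternatives. Satisfied.
  (b) The amount in controversy is 304,000 dollars, which meets the 5,000 dollars floor, so one alternative holds. The exception is not triggered, since the operative events occurred in Quendale, not Merdora. Condition met.
  (c) The defendant resides in Quendale, not Merdora; no such written consent has been filed — every alternative fails. But the amount in controversy is 304,000 dollars, which meets the USD 100,000 floor, and the 'unless' clause therefore excuses the requirement. Condition met.
  (d) The amount in controversy is $304,000, which meets the 50,000 dollars floor, which satisfies one of the alternatives. Satisfied.
  → Jurisdiction lies.
Courts with jurisdiction: the Merdora District Court — 1 in total.

1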